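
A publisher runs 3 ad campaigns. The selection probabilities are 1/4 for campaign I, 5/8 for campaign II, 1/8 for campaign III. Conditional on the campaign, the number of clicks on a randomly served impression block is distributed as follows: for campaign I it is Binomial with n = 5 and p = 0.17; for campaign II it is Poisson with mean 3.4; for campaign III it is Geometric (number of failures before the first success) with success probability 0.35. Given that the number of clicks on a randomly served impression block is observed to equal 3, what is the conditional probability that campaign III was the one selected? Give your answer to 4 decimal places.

0.0765

Likelihoods P(X=3 | ·): I: 0.0338457; II: 0.218617; III: 0.0961188.
Posterior ∝ prior × likelihood. Numerator for III: 0.125·0.0961188 = 0.0120148.
Normalizing constant: 0.25·0.0338457 + 0.625·0.218617 + 0.125·0.0961188 = 0.157112.
P(III | observation) = 0.0120148 / 0.157112 = 0.0764731.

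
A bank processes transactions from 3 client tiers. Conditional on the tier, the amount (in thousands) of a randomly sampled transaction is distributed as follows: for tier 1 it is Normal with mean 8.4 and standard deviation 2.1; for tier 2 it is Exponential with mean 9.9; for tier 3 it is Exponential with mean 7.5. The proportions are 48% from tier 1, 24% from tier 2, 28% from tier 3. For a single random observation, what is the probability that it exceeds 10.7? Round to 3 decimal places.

0.214

Conditional on each tier, P(X > 10.7): 1: 0.136706; 2: 0.339321; 3: 0.240108.
By total probability, P(X > 10.7) = 0.48·0.136706 + 0.24·0.339321 + 0.28·0.240108 = 0.214286.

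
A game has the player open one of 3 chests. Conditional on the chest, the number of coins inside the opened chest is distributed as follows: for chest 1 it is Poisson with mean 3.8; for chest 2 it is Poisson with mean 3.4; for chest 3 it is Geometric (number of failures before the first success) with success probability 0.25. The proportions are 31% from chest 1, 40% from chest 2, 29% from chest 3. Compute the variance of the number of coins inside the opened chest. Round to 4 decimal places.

Per component, 1: μ=3.8, E[X²]=18.24; 2: μ=3.4, E[X²]=14.96; 3: μ=3, E[X²]=21.
E[X] = 0.31·3.8 + 0.4·3.4 + 0.29·3 = 3.408.
E[X²] = 0.31·18.24 + 0.4·14.96 + 0.29·21 = 17.7284.
Var(X) = E[X²] − (E[X])² = 17.7284 − 11.6145 = 6.11394.

6.1139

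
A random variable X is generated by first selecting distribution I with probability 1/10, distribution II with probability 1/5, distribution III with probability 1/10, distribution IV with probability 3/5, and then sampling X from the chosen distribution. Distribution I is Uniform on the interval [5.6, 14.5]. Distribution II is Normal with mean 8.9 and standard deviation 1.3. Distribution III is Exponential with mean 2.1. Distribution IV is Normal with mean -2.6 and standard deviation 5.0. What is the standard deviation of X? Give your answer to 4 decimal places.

Per component, I: μ=10.05, E[X²]=107.603; II: μ=8.9, E[X²]=80.9; III: μ=2.1, E[X²]=8.82; IV: μ=-2.6, E[X²]=31.76.
E[X] = 0.1·10.05 + 0.2·8.9 + 0.1·2.1 + 0.6·-2.6 = 1.435.
E[X²] = 0.1·107.603 + 0.2·80.9 + 0.1·8.82 + 0.6·31.76 = 46.8783.
Var(X) = E[X²] − (E[X])² = 46.8783 − 2.05923 = 44.8191.
SD(X) = √44.8191 = 6.69471.

6.6947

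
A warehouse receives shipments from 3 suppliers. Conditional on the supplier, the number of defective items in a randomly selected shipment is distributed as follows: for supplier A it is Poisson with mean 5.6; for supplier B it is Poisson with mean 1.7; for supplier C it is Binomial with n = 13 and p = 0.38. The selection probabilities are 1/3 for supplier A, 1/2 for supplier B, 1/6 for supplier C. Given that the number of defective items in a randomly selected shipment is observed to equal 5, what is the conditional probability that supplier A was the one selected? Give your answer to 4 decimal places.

Likelihoods P(X=5 | ·): A: 0.169711; B: 0.0216154; C: 0.222654.
Posterior ∝ prior × likelihood. Numerator for A: 0.333333·0.169711 = 0.0565703.
Normalizing constant: 0.333333·0.169711 + 0.5·0.0216154 + 0.166667·0.222654 = 0.104487.
P(A | observation) = 0.0565703 / 0.104487 = 0.54141.

0.5414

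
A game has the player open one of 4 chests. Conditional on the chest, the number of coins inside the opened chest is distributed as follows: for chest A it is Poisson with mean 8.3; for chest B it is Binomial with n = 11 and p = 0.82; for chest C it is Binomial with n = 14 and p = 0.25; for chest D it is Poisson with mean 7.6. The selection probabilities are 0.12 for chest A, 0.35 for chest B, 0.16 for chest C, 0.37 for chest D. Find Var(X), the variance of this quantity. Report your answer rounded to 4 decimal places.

8.2448

Per component, A: μ=8.3, E[X²]=77.19; B: μ=9.02, E[X²]=82.984; C: μ=3.5, E[X²]=14.875; D: μ=7.6, E[X²]=65.36.
E[X] = 0.12·8.3 + 0.35·9.02 + 0.16·3.5 + 0.37·7.6 = 7.525.
E[X²] = 0.12·77.19 + 0.35·82.984 + 0.16·14.875 + 0.37·65.36 = 64.8704.
Var(X) = E[X²] − (E[X])² = 64.8704 − 56.6256 = 8.24477.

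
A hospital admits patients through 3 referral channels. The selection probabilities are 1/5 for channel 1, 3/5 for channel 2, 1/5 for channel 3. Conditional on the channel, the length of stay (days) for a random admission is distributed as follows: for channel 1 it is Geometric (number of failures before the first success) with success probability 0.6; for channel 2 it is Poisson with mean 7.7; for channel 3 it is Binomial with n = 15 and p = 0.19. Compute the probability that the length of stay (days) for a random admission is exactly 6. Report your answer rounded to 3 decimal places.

0.086

Conditional on each channel, P(X = 6): 1: 0.0024576; 2: 0.131082; 3: 0.035342.
By total probability, P(X = 6) = 0.2·0.0024576 + 0.6·0.131082 + 0.2·0.035342 = 0.0862093.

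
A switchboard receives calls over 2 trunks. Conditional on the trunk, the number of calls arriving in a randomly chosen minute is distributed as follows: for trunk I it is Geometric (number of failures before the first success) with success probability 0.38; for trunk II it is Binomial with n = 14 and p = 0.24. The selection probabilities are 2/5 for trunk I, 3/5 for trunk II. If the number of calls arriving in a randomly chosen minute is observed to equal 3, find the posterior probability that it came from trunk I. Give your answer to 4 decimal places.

0.1972

Likelihoods P(X=3 | ·): I: 0.0905646; II: 0.245858.
Posterior ∝ prior × likelihood. Numerator for I: 0.4·0.0905646 = 0.0362259.
Normalizing constant: 0.4·0.0905646 + 0.6·0.245858 = 0.183741.
P(I | observation) = 0.0362259 / 0.183741 = 0.197157.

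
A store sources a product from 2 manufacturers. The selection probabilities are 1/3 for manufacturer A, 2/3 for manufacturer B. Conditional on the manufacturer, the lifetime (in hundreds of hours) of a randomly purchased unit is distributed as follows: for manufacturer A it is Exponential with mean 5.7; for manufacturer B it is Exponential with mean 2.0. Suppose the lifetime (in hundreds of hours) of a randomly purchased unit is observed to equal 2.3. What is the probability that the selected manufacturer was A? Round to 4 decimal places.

Likelihoods f(2.3 | ·): A: 0.117188; B: 0.158318.
Posterior ∝ prior × likelihood. Numerator for A: 0.333333·0.117188 = 0.0390627.
Normalizing constant: 0.333333·0.117188 + 0.666667·0.158318 = 0.144608.
P(A | observation) = 0.0390627 / 0.144608 = 0.270128.

0.2701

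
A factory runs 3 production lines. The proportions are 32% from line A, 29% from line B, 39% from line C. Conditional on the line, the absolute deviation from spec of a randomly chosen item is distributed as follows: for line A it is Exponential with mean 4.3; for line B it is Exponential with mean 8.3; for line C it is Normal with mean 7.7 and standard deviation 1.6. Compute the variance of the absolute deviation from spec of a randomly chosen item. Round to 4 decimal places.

29.8615

Per component, A: μ=4.3, E[X²]=36.98; B: μ=8.3, E[X²]=137.78; C: μ=7.7, E[X²]=61.85.
E[X] = 0.32·4.3 + 0.29·8.3 + 0.39·7.7 = 6.786.
E[X²] = 0.32·36.98 + 0.29·137.78 + 0.39·61.85 = 75.9113.
Var(X) = E[X²] − (E[X])² = 75.9113 − 46.0498 = 29.8615.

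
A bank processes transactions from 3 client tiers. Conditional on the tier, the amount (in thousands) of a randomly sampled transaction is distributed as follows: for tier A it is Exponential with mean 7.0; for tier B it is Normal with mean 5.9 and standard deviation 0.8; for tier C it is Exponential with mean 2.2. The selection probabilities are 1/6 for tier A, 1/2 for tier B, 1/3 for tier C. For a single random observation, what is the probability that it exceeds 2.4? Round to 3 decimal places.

0.730

Conditional on each tier, P(X > 2.4): A: 0.70974; B: 0.999994; C: 0.335911.
By total probability, P(X > 2.4) = 0.166667·0.70974 + 0.5·0.999994 + 0.333333·0.335911 = 0.730257.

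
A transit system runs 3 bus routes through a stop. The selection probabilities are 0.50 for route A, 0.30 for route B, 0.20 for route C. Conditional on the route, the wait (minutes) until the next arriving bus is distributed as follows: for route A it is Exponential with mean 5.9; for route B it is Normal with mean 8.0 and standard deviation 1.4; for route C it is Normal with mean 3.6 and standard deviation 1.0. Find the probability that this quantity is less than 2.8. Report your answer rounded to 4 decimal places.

0.2313

Conditional on each route, P(X < 2.8): A: 0.377851; B: 0.000101889; C: 0.211855.
By total probability, P(X < 2.8) = 0.5·0.377851 + 0.3·0.000101889 + 0.2·0.211855 = 0.231327.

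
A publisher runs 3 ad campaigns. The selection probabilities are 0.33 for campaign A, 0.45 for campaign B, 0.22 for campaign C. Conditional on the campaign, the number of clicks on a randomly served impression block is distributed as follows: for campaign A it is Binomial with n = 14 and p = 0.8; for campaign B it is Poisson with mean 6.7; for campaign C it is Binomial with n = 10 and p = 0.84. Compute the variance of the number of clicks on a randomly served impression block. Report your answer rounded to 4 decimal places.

Per component, A: μ=11.2, E[X²]=127.68; B: μ=6.7, E[X²]=51.59; C: μ=8.4, E[X²]=71.904.
E[X] = 0.33·11.2 + 0.45·6.7 + 0.22·8.4 = 8.559.
E[X²] = 0.33·127.68 + 0.45·51.59 + 0.22·71.904 = 81.1688.
Var(X) = E[X²] − (E[X])² = 81.1688 − 73.2565 = 7.9123.

7.9123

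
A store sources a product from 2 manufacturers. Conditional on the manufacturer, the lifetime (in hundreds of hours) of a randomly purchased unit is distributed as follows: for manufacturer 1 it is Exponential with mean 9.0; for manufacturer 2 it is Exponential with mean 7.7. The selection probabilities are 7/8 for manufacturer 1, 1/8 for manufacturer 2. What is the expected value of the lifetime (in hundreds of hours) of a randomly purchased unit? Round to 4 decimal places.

Component means — 1: 9; 2: 7.7.
E[X] = 0.875·9 + 0.125·7.7 = 8.8375.

8.8375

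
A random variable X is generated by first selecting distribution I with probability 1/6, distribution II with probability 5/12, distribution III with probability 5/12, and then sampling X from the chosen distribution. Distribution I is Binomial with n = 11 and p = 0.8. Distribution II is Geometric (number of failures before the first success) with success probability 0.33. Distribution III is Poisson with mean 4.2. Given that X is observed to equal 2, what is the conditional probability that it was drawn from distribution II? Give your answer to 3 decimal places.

0.528

Likelihoods P(X=2 | ·): I: 1.80224e-05; II: 0.148137; III: 0.132261.
Posterior ∝ prior × likelihood. Numerator for II: 0.416667·0.148137 = 0.0617238.
Normalizing constant: 0.166667·1.80224e-05 + 0.416667·0.148137 + 0.416667·0.132261 = 0.116835.
P(II | observation) = 0.0617238 / 0.116835 = 0.528296.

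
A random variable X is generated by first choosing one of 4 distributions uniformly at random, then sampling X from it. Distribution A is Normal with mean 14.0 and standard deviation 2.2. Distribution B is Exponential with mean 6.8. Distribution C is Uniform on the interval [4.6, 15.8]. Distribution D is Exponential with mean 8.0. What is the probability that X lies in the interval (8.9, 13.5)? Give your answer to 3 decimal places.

Conditional on each component, P(8.9 < X < 13.5): A: 0.399886; B: 0.132797; C: 0.410714; D: 0.143755.
By total probability, P(8.9 < X < 13.5) = 0.25·0.399886 + 0.25·0.132797 + 0.25·0.410714 + 0.25·0.143755 = 0.271788.

0.272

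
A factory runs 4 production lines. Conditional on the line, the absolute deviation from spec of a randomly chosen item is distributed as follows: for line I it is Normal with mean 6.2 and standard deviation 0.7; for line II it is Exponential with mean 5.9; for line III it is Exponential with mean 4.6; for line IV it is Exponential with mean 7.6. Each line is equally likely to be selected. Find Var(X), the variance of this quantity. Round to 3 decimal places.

Per component, I: μ=6.2, E[X²]=38.93; II: μ=5.9, E[X²]=69.62; III: μ=4.6, E[X²]=42.32; IV: μ=7.6, E[X²]=115.52.
E[X] = 0.25·6.2 + 0.25·5.9 + 0.25·4.6 + 0.25·7.6 = 6.075.
E[X²] = 0.25·38.93 + 0.25·69.62 + 0.25·42.32 + 0.25·115.52 = 66.5975.
Var(X) = E[X²] − (E[X])² = 66.5975 − 36.9056 = 29.6919.

29.692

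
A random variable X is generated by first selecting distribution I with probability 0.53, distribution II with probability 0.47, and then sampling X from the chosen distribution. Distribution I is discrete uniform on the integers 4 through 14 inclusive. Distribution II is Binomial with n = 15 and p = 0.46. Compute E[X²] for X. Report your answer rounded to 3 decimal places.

72.358

For each component E[X²] = Var + (mean)², giving I: 91; II: 51.336.
Overall E[X²] = 0.53·91 + 0.47·51.336 = 72.3579.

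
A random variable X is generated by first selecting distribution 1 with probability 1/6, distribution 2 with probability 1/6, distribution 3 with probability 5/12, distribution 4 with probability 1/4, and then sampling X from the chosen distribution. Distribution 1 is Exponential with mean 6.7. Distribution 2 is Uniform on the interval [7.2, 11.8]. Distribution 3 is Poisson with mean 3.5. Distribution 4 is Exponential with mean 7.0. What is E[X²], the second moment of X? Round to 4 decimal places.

61.3614

For each component E[X²] = Var + (mean)², giving 1: 89.78; 2: 92.0133; 3: 15.75; 4: 98.
Overall E[X²] = 0.166667·89.78 + 0.166667·92.0133 + 0.416667·15.75 + 0.25·98 = 61.3614.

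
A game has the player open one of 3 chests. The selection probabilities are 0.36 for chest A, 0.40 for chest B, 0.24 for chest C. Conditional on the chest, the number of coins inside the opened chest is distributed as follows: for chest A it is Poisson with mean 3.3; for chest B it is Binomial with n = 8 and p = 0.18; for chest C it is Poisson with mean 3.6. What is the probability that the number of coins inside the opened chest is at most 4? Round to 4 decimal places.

Conditional on each chest, P(X ≤ 4): A: 0.76259; B: 0.993484; C: 0.706438.
By total probability, P(X ≤ 4) = 0.36·0.76259 + 0.4·0.993484 + 0.24·0.706438 = 0.841471.

0.8415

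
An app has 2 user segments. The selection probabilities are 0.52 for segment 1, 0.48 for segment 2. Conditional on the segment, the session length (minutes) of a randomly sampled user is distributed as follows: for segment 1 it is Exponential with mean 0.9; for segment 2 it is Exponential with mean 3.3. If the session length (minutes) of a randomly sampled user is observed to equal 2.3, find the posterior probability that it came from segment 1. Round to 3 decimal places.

0.382

Likelihoods f(2.3 | ·): 1: 0.0862768; 2: 0.150937.
Posterior ∝ prior × likelihood. Numerator for 1: 0.52·0.0862768 = 0.0448639.
Normalizing constant: 0.52·0.0862768 + 0.48·0.150937 = 0.117314.
P(1 | observation) = 0.0448639 / 0.117314 = 0.382427.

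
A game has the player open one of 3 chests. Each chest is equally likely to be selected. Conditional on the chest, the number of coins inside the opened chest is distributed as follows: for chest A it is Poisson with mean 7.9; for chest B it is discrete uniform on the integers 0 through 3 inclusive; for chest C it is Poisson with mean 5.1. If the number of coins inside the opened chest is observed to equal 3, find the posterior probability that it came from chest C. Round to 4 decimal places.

Likelihoods P(X=3 | ·): A: 0.0304652; B: 0.25; C: 0.13479.
Posterior ∝ prior × likelihood. Numerator for C: 0.333333·0.13479 = 0.04493.
Normalizing constant: 0.333333·0.0304652 + 0.333333·0.25 + 0.333333·0.13479 = 0.138418.
P(C | observation) = 0.04493 / 0.138418 = 0.324595.

0.3246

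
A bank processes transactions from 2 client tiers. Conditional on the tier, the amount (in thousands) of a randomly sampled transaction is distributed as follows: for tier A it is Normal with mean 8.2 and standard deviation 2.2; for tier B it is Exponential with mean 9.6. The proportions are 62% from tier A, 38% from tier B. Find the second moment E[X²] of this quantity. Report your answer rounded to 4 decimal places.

For each component E[X²] = Var + (mean)², giving A: 72.08; B: 184.32.
Overall E[X²] = 0.62·72.08 + 0.38·184.32 = 114.731.

114.7312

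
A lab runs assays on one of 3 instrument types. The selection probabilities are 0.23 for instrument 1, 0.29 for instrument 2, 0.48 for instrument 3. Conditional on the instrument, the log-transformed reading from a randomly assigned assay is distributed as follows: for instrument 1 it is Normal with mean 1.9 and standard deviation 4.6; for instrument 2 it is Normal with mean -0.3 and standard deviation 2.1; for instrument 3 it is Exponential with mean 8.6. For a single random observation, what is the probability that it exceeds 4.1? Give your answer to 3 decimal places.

0.376

Conditional on each instrument, P(X > 4.1): 1: 0.316232; 2: 0.0180749; 3: 0.620801.
By total probability, P(X > 4.1) = 0.23·0.316232 + 0.29·0.0180749 + 0.48·0.620801 = 0.37596.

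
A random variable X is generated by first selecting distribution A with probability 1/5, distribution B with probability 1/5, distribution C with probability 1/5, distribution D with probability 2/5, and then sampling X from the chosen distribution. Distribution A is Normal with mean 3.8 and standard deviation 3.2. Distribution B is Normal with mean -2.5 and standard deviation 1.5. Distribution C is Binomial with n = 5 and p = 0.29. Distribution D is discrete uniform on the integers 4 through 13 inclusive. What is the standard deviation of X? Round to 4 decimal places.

4.8847

Per component, A: μ=3.8, E[X²]=24.68; B: μ=-2.5, E[X²]=8.5; C: μ=1.45, E[X²]=3.132; D: μ=8.5, E[X²]=80.5.
E[X] = 0.2·3.8 + 0.2·-2.5 + 0.2·1.45 + 0.4·8.5 = 3.95.
E[X²] = 0.2·24.68 + 0.2·8.5 + 0.2·3.132 + 0.4·80.5 = 39.4624.
Var(X) = E[X²] − (E[X])² = 39.4624 − 15.6025 = 23.8599.
SD(X) = √23.8599 = 4.88466.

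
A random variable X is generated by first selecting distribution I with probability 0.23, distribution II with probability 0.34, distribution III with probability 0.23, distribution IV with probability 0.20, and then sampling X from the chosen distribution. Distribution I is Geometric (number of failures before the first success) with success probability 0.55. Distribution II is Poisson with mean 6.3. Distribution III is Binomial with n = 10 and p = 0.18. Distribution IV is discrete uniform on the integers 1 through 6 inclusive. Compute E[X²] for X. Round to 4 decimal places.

20.2507

For each component E[X²] = Var + (mean)², giving I: 2.15702; II: 45.99; III: 4.716; IV: 15.1667.
Overall E[X²] = 0.23·2.15702 + 0.34·45.99 + 0.23·4.716 + 0.2·15.1667 = 20.2507.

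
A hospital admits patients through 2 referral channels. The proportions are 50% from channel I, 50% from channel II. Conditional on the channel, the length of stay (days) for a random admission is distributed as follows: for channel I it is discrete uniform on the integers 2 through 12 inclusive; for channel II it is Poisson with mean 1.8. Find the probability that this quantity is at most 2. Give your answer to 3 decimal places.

0.411

Conditional on each channel, P(X ≤ 2): I: 0.0909091; II: 0.730621.
By total probability, P(X ≤ 2) = 0.5·0.0909091 + 0.5·0.730621 = 0.410765.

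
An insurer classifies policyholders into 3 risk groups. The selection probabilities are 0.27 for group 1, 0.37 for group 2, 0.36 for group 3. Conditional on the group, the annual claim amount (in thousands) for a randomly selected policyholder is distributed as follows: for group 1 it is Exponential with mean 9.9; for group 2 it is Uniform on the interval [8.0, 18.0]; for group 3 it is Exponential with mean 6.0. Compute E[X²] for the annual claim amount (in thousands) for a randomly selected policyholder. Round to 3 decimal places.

144.459

For each component E[X²] = Var + (mean)², giving 1: 196.02; 2: 177.333; 3: 72.
Overall E[X²] = 0.27·196.02 + 0.37·177.333 + 0.36·72 = 144.459.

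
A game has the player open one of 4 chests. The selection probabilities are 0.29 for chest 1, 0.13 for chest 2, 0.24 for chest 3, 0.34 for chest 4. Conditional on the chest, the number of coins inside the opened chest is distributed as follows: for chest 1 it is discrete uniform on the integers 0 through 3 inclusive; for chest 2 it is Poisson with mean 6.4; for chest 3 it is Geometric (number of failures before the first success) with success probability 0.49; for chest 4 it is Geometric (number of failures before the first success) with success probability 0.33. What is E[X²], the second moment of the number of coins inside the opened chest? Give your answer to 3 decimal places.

For each component E[X²] = Var + (mean)², giving 1: 3.5; 2: 47.36; 3: 3.20741; 4: 10.2746.
Overall E[X²] = 0.29·3.5 + 0.13·47.36 + 0.24·3.20741 + 0.34·10.2746 = 11.4349.

11.435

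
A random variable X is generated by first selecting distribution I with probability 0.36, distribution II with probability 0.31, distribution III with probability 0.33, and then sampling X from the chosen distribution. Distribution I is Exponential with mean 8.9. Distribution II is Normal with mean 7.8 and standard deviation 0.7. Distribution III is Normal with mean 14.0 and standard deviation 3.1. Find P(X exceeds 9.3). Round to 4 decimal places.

Conditional on each component, P(X > 9.3): I: 0.351712; II: 0.0160623; III: 0.935257.
By total probability, P(X > 9.3) = 0.36·0.351712 + 0.31·0.0160623 + 0.33·0.935257 = 0.44023.

0.4402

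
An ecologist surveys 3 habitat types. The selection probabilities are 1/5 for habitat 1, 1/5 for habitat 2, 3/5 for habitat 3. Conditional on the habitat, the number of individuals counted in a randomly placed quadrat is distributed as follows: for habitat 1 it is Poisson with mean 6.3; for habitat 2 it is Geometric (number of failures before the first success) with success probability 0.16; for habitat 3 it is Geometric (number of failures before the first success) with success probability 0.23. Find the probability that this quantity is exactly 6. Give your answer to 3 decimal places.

Conditional on each habitat, P(X = 6): 1: 0.159461; 2: 0.0562077; 3: 0.0479371.
By total probability, P(X = 6) = 0.2·0.159461 + 0.2·0.0562077 + 0.6·0.0479371 = 0.0718961.

0.072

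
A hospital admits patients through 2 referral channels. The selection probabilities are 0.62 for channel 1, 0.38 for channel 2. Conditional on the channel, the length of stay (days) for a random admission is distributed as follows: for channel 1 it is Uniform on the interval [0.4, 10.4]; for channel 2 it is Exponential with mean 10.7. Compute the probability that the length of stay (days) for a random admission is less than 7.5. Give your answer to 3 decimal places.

Conditional on each channel, P(X < 7.5): 1: 0.71; 2: 0.503879.
By total probability, P(X < 7.5) = 0.62·0.71 + 0.38·0.503879 = 0.631674.

0.632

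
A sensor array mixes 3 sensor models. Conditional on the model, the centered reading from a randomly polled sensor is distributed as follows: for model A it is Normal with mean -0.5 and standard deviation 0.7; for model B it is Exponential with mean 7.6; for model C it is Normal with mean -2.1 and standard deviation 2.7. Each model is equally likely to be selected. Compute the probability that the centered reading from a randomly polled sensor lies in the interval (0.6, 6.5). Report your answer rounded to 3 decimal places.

Conditional on each model, P(0.6 < X < 6.5): A: 0.0580416; B: 0.498917; C: 0.157932.
By total probability, P(0.6 < X < 6.5) = 0.333333·0.0580416 + 0.333333·0.498917 + 0.333333·0.157932 = 0.238297.

0.238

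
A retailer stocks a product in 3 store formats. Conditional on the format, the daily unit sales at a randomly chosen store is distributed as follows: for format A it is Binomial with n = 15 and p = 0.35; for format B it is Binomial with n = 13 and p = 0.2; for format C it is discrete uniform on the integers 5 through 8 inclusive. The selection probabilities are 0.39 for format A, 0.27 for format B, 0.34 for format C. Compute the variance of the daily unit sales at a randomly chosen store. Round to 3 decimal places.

Per component, A: μ=5.25, E[X²]=30.975; B: μ=2.6, E[X²]=8.84; C: μ=6.5, E[X²]=43.5.
E[X] = 0.39·5.25 + 0.27·2.6 + 0.34·6.5 = 4.9595.
E[X²] = 0.39·30.975 + 0.27·8.84 + 0.34·43.5 = 29.2571.
Var(X) = E[X²] − (E[X])² = 29.2571 − 24.5966 = 4.66041.

4.660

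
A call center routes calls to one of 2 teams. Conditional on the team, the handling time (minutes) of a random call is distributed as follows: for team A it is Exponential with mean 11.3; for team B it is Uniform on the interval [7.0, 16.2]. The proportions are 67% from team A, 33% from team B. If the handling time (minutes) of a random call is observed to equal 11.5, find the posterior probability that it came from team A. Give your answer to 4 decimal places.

0.3740

Likelihoods f(11.5 | ·): A: 0.0319846; B: 0.108696.
Posterior ∝ prior × likelihood. Numerator for A: 0.67·0.0319846 = 0.0214297.
Normalizing constant: 0.67·0.0319846 + 0.33·0.108696 = 0.0572992.
P(A | observation) = 0.0214297 / 0.0572992 = 0.373996.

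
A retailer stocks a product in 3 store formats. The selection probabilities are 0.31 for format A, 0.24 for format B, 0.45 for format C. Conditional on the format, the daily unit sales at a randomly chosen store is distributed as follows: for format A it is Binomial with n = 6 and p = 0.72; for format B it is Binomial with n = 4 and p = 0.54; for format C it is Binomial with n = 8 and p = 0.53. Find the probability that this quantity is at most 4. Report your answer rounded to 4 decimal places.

Conditional on each format, P(X ≤ 4): A: 0.53562; B: 1; C: 0.569371.
By total probability, P(X ≤ 4) = 0.31·0.53562 + 0.24·1 + 0.45·0.569371 = 0.662259.

0.6623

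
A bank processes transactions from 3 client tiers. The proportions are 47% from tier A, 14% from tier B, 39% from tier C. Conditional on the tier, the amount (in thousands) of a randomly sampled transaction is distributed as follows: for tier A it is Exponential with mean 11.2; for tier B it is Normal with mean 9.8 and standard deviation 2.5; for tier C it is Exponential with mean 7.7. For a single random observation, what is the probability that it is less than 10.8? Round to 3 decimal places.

Conditional on each tier, P(X < 10.8): A: 0.618745; B: 0.655422; C: 0.754043.
By total probability, P(X < 10.8) = 0.47·0.618745 + 0.14·0.655422 + 0.39·0.754043 = 0.676646.

0.677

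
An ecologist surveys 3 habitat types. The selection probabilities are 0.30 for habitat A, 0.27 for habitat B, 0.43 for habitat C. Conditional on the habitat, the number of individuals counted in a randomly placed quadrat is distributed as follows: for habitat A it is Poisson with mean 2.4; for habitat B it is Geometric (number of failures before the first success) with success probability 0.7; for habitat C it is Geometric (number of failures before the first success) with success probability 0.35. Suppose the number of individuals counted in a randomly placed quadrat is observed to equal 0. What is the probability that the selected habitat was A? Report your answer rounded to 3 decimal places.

0.074

Likelihoods P(X=0 | ·): A: 0.090718; B: 0.7; C: 0.35.
Posterior ∝ prior × likelihood. Numerator for A: 0.3·0.090718 = 0.0272154.
Normalizing constant: 0.3·0.090718 + 0.27·0.7 + 0.43·0.35 = 0.366715.
P(A | observation) = 0.0272154 / 0.366715 = 0.0742139.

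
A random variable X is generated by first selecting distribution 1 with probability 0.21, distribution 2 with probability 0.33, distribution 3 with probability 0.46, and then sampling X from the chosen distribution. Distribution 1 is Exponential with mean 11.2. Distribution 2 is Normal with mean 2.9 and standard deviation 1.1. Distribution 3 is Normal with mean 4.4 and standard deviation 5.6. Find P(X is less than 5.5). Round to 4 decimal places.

0.6743

Conditional on each component, P(X < 5.5): 1: 0.38803; 2: 0.990952; 3: 0.577863.
By total probability, P(X < 5.5) = 0.21·0.38803 + 0.33·0.990952 + 0.46·0.577863 = 0.674317.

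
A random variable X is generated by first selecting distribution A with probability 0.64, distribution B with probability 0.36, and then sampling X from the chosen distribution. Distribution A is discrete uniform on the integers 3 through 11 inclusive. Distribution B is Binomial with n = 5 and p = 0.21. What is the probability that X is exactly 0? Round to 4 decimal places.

Conditional on each component, P(X = 0): A: 0; B: 0.307706.
By total probability, P(X = 0) = 0.64·0 + 0.36·0.307706 = 0.110774.

0.1108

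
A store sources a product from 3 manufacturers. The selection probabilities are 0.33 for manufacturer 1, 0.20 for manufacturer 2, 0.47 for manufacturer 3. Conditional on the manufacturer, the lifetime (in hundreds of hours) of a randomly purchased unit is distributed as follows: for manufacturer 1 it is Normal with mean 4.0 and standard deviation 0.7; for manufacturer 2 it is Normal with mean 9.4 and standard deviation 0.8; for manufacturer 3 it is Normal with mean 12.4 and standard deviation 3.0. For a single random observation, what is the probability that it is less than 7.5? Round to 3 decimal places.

0.356

Conditional on each manufacturer, P(X < 7.5): 1: 1; 2: 0.00877448; 3: 0.0511995.
By total probability, P(X < 7.5) = 0.33·1 + 0.2·0.00877448 + 0.47·0.0511995 = 0.355819.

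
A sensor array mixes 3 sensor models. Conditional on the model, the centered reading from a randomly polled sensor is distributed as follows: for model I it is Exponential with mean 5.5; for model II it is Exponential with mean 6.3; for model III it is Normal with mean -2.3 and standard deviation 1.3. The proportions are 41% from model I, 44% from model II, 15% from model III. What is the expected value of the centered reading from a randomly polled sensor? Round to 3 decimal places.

Component means — I: 5.5; II: 6.3; III: -2.3.
E[X] = 0.41·5.5 + 0.44·6.3 + 0.15·-2.3 = 4.682.

4.682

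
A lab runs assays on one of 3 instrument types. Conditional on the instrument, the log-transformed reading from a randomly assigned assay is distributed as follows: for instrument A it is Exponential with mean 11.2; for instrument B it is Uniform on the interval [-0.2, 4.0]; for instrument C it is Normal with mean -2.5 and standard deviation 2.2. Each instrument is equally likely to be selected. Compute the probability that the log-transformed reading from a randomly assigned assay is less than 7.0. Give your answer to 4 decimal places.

0.8216

Conditional on each instrument, P(X < 7.0): A: 0.464739; B: 1; C: 0.999992.
By total probability, P(X < 7.0) = 0.333333·0.464739 + 0.333333·1 + 0.333333·0.999992 = 0.821577.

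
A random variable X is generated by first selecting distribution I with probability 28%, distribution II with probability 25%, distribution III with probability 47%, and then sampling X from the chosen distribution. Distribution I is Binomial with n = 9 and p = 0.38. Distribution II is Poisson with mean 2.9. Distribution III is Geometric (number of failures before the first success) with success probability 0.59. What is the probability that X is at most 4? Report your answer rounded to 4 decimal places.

0.8892

Conditional on each component, P(X ≤ 4): I: 0.773776; II: 0.831777; III: 0.988414.
By total probability, P(X ≤ 4) = 0.28·0.773776 + 0.25·0.831777 + 0.47·0.988414 = 0.889156.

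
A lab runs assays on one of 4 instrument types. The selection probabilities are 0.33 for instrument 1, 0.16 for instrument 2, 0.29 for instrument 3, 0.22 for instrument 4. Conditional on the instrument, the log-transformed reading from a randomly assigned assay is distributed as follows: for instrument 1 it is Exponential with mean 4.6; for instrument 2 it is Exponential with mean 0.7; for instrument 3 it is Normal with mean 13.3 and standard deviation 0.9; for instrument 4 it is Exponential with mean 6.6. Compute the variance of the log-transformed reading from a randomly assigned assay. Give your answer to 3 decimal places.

Per component, 1: μ=4.6, E[X²]=42.32; 2: μ=0.7, E[X²]=0.98; 3: μ=13.3, E[X²]=177.7; 4: μ=6.6, E[X²]=87.12.
E[X] = 0.33·4.6 + 0.16·0.7 + 0.29·13.3 + 0.22·6.6 = 6.939.
E[X²] = 0.33·42.32 + 0.16·0.98 + 0.29·177.7 + 0.22·87.12 = 84.8218.
Var(X) = E[X²] − (E[X])² = 84.8218 − 48.1497 = 36.6721.

36.672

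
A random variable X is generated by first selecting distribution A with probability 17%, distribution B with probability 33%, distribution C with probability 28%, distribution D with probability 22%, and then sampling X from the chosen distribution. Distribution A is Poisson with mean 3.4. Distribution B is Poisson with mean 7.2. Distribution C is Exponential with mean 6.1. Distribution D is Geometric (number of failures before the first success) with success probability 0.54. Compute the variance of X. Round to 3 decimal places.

19.854

Per component, A: μ=3.4, E[X²]=14.96; B: μ=7.2, E[X²]=59.04; C: μ=6.1, E[X²]=74.42; D: μ=0.851852, E[X²]=2.30316.
E[X] = 0.17·3.4 + 0.33·7.2 + 0.28·6.1 + 0.22·0.851852 = 4.84941.
E[X²] = 0.17·14.96 + 0.33·59.04 + 0.28·74.42 + 0.22·2.30316 = 43.3707.
Var(X) = E[X²] − (E[X])² = 43.3707 − 23.5168 = 19.8539.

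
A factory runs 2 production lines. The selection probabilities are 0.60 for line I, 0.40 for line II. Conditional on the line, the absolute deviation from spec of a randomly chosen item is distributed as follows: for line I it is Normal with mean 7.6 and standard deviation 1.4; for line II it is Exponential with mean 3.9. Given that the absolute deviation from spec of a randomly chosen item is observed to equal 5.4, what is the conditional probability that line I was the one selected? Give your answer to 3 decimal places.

Likelihoods f(5.4 | ·): I: 0.0829013; II: 0.0642103.
Posterior ∝ prior × likelihood. Numerator for I: 0.6·0.0829013 = 0.0497408.
Normalizing constant: 0.6·0.0829013 + 0.4·0.0642103 = 0.0754249.
P(I | observation) = 0.0497408 / 0.0754249 = 0.659474.

0.659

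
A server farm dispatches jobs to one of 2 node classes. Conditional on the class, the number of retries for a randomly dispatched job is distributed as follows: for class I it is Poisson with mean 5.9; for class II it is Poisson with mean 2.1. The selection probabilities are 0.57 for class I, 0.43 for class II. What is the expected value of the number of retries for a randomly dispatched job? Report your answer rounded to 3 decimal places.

Component means — I: 5.9; II: 2.1.
E[X] = 0.57·5.9 + 0.43·2.1 = 4.266.

4.266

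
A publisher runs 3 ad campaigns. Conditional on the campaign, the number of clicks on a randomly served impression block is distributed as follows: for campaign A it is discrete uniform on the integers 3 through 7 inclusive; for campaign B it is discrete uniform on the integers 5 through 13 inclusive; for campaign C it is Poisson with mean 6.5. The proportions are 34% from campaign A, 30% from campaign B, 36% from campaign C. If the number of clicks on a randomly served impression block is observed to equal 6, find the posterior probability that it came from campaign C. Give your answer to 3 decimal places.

0.359

Likelihoods P(X=6 | ·): A: 0.2; B: 0.111111; C: 0.157483.
Posterior ∝ prior × likelihood. Numerator for C: 0.36·0.157483 = 0.0566939.
Normalizing constant: 0.34·0.2 + 0.3·0.111111 + 0.36·0.157483 = 0.158027.
P(C | observation) = 0.0566939 / 0.158027 = 0.35876.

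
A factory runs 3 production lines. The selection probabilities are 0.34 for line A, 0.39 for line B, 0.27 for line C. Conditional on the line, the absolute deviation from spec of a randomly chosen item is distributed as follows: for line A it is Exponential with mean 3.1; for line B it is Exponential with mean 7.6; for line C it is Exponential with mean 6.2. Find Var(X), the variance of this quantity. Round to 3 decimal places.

Per component, A: μ=3.1, E[X²]=19.22; B: μ=7.6, E[X²]=115.52; C: μ=6.2, E[X²]=76.88.
E[X] = 0.34·3.1 + 0.39·7.6 + 0.27·6.2 = 5.692.
E[X²] = 0.34·19.22 + 0.39·115.52 + 0.27·76.88 = 72.3452.
Var(X) = E[X²] − (E[X])² = 72.3452 − 32.3989 = 39.9463.

39.946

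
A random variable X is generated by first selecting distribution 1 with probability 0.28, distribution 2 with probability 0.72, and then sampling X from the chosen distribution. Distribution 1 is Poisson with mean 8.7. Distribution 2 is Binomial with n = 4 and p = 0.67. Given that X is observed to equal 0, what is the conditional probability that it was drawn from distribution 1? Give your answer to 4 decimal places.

Likelihoods P(X=0 | ·): 1: 0.000166586; 2: 0.0118592.
Posterior ∝ prior × likelihood. Numerator for 1: 0.28·0.000166586 = 4.6644e-05.
Normalizing constant: 0.28·0.000166586 + 0.72·0.0118592 = 0.00858528.
P(1 | observation) = 4.6644e-05 / 0.00858528 = 0.00543303.

0.0054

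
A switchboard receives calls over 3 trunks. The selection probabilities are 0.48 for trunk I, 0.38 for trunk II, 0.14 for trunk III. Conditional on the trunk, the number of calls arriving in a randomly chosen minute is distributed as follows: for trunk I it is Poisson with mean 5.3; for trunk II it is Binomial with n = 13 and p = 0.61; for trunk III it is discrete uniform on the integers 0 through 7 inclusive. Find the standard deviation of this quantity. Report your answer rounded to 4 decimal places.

2.6415

Per component, I: μ=5.3, E[X²]=33.39; II: μ=7.93, E[X²]=65.9776; III: μ=3.5, E[X²]=17.5.
E[X] = 0.48·5.3 + 0.38·7.93 + 0.14·3.5 = 6.0474.
E[X²] = 0.48·33.39 + 0.38·65.9776 + 0.14·17.5 = 43.5487.
Var(X) = E[X²] − (E[X])² = 43.5487 − 36.571 = 6.97764.
SD(X) = √6.97764 = 2.64152.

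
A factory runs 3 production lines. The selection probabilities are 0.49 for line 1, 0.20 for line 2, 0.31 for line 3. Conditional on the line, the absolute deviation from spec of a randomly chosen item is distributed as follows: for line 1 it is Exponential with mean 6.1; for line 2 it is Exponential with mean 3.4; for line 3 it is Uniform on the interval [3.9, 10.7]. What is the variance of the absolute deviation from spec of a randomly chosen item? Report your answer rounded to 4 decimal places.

23.6156

Per component, 1: μ=6.1, E[X²]=74.42; 2: μ=3.4, E[X²]=23.12; 3: μ=7.3, E[X²]=57.1433.
E[X] = 0.49·6.1 + 0.2·3.4 + 0.31·7.3 = 5.932.
E[X²] = 0.49·74.42 + 0.2·23.12 + 0.31·57.1433 = 58.8042.
Var(X) = E[X²] − (E[X])² = 58.8042 − 35.1886 = 23.6156.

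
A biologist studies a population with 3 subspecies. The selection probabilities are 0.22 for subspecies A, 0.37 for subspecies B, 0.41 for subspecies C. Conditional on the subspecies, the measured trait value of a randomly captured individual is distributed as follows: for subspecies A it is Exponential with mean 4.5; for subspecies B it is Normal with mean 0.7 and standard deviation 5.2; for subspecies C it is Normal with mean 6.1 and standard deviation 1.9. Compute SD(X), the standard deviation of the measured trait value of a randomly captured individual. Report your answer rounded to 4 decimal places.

4.6658

Per component, A: μ=4.5, E[X²]=40.5; B: μ=0.7, E[X²]=27.53; C: μ=6.1, E[X²]=40.82.
E[X] = 0.22·4.5 + 0.37·0.7 + 0.41·6.1 = 3.75.
E[X²] = 0.22·40.5 + 0.37·27.53 + 0.41·40.82 = 35.8323.
Var(X) = E[X²] − (E[X])² = 35.8323 − 14.0625 = 21.7698.
SD(X) = √21.7698 = 4.66581.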